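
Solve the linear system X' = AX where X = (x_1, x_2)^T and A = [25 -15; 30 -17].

x_1(t) = -2C_1e^(4t)sin(3t) - C_1e^(4t)cos(3t) - C_2e^(4t)sin(3t) + 2C_2e^(4t)cos(3t), x_2(t) = -3C_1e^(4t)sin(3t) - C_1e^(4t)cos(3t) - C_2e^(4t)sin(3t) + 3C_2e^(4t)cos(3t)

Coefficient matrix A = [[25, -15], [30, -17]].
Characteristic polynomial det(A - λI) = λ^2 - 8λ + 25 = 0.
Eigenvalues λ = 4 ± 3i (complex conjugate pair).
For λ=4+3i: an eigenvector is (-1,-1) - i(-2,-3) = (-1 + 2i, -1 + 3i).
A real fundamental pair from Re and Im of e^((4+3i)t)v: X_1 = e^(4t)(cos(3t)·(-1,-1) + sin(3t)·(-2,-3)), X_2 = e^(4t)(sin(3t)·(-1,-1) - cos(3t)·(-2,-3)).
General solution: C_1X_1 + C_2X_2.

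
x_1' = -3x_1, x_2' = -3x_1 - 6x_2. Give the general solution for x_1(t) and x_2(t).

x_1(t) = -C_2e^(-3t), x_2(t) = C_1e^(-6t) + C_2e^(-3t)

Coefficient matrix A = [[-3, 0], [-3, -6]].
Characteristic polynomial det(A - λI) = λ^2 + 9λ + 18 = 0.
Eigenvalues λ = -6, -3.
For λ=-6: (A-λI) row 1 is [3, 0], so an eigenvector is (0, 1).
For λ=-3: (A-λI) row 2 is [-3, -3], so an eigenvector is (-1, 1).
General solution: C_1e^(-6t)(0,1) + C_2e^(-3t)(-1,1).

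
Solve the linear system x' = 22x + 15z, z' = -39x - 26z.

Coefficient matrix A = [[22, 15], [-39, -26]].
Characteristic polynomial det(A - λI) = λ^2 + 4λ + 13 = 0.
Eigenvalues λ = -2 ± 3i (complex conjugate pair).
For λ=-2+3i: an eigenvector is (1,-2) - i(-2,3) = (1 + 2i, -2 - 3i).
A real fundamental pair from Re and Im of e^((-2+3i)t)v: X_1 = e^(-2t)(cos(3t)·(1,-2) + sin(3t)·(-2,3)), X_2 = e^(-2t)(sin(3t)·(1,-2) - cos(3t)·(-2,3)).
General solution: K_1X_1 + K_2X_2.

x(t) = -2K_1e^(-2t)sin(3t) + K_1e^(-2t)cos(3t) + K_2e^(-2t)sin(3t) + 2K_2e^(-2t)cos(3t), z(t) = 3K_1e^(-2t)sin(3t) - 2K_1e^(-2t)cos(3t) - 2K_2e^(-2t)sin(3t) - 3K_2e^(-2t)cos(3t)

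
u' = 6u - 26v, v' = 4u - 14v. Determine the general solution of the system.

Coefficient matrix A = [[6, -26], [4, -14]].
Characteristic polynomial det(A - λI) = λ^2 + 8λ + 20 = 0.
Eigenvalues λ = -4 ± 2i (complex conjugate pair).
For λ=-4+2i: an eigenvector is (-2,-1) - i(3,1) = (-2 - 3i, -1 - i).
A real fundamental pair from Re and Im of e^((-4+2i)t)v: X_1 = e^(-4t)(cos(2t)·(-2,-1) + sin(2t)·(3,1)), X_2 = e^(-4t)(sin(2t)·(-2,-1) - cos(2t)·(3,1)).
General solution: c_1X_1 + c_2X_2.

u(t) = 3c_1e^(-4t)sin(2t) - 2c_1e^(-4t)cos(2t) - 2c_2e^(-4t)sin(2t) - 3c_2e^(-4t)cos(2t), v(t) = c_1e^(-4t)sin(2t) - c_1e^(-4t)cos(2t) - c_2e^(-4t)sin(2t) - c_2e^(-4t)cos(2t)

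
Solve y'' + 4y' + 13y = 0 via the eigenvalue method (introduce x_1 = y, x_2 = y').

y(t) = C_1e^(-2t)cos(3t) + C_2e^(-2t)sin(3t)

Let x_1 = y, x_2 = y'. Then x_1' = x_2 and x_2' = -13x_1 - 4x_2.
A = [[0,1],[-13,-4]]; det(A-λI) = λ^2 + 4λ + 13.
Eigenvalues λ = -2 ± 3i.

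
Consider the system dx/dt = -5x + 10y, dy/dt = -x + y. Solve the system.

x(t) = -3c_1e^(-2t)sin(t) + c_1e^(-2t)cos(t) + c_2e^(-2t)sin(t) + 3c_2e^(-2t)cos(t), y(t) = -c_1e^(-2t)sin(t) + c_2e^(-2t)cos(t)

Coefficient matrix A = [[-5, 10], [-1, 1]].
Characteristic polynomial det(A - λI) = λ^2 + 4λ + 5 = 0.
Eigenvalues λ = -2 ± i (complex conjugate pair).
For λ=-2+i: an eigenvector is (1,0) - i(-3,-1) = (1 + 3i, 0 + i).
A real fundamental pair from Re and Im of e^((-2+i)t)v: X_1 = e^(-2t)(cos(t)·(1,0) + sin(t)·(-3,-1)), X_2 = e^(-2t)(sin(t)·(1,0) - cos(t)·(-3,-1)).
General solution: c_1X_1 + c_2X_2.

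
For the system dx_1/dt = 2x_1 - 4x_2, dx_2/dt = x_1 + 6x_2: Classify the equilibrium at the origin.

unstable improper node

A = [[2,-4],[1,6]]; det(A-λI) = λ^2 - 8λ + 16.
repeated λ = 4 with a single eigenvector.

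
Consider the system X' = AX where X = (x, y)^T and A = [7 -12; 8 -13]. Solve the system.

x(t) = -3C_1e^(-t) + C_2e^(-5t), y(t) = -2C_1e^(-t) + C_2e^(-5t)

Coefficient matrix A = [[7, -12], [8, -13]].
Characteristic polynomial det(A - λI) = λ^2 + 6λ + 5 = 0.
Eigenvalues λ = -1, -5.
For λ=-1: (A-λI) row 1 is [8, -12], so an eigenvector is (-3, -2).
For λ=-5: (A-λI) row 1 is [12, -12], so an eigenvector is (1, 1).
General solution: C_1e^(-t)(-3,-2) + C_2e^(-5t)(1,1).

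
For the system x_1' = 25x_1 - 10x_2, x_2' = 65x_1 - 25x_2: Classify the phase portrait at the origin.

A = [[25,-10],[65,-25]]; det(A-λI) = λ^2 + 25.
λ = 0 ± 5i: zero real part.

center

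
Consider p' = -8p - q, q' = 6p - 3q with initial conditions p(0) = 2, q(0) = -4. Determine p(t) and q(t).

p(t) = 2e^(-6t), q(t) = -4e^(-6t)

Coefficient matrix A = [[-8, -1], [6, -3]].
Characteristic polynomial det(A - λI) = λ^2 + 11λ + 30 = 0.
Eigenvalues λ = -5, -6.
For λ=-5: (A-λI) row 1 is [-3, -1], so an eigenvector is (-1, 3).
For λ=-6: (A-λI) row 1 is [-2, -1], so an eigenvector is (-1, 2).
General solution: K_1e^(-5t)(-1,3) + K_2e^(-6t)(-1,2).
Applying p(0)=2, q(0)=-4 gives K_1=0, K_2=-2.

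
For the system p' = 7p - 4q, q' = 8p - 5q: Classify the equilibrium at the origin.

saddle

A = [[7,-4],[8,-5]]; det(A-λI) = λ^2 - 2λ - 3.
λ = -1, 3: opposite signs.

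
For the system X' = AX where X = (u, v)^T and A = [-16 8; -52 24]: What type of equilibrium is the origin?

A = [[-16,8],[-52,24]]; det(A-λI) = λ^2 - 8λ + 32.
λ = 4 ± 4i: positive real part.

unstable spiral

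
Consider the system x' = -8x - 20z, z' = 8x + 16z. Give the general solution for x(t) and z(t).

x(t) = 2C_1e^(4t)sin(4t) + C_1e^(4t)cos(4t) + C_2e^(4t)sin(4t) - 2C_2e^(4t)cos(4t), z(t) = -C_1e^(4t)sin(4t) - C_1e^(4t)cos(4t) - C_2e^(4t)sin(4t) + C_2e^(4t)cos(4t)

Coefficient matrix A = [[-8, -20], [8, 16]].
Characteristic polynomial det(A - λI) = λ^2 - 8λ + 32 = 0.
Eigenvalues λ = 4 ± 4i (complex conjugate pair).
For λ=4+4i: an eigenvector is (1,-1) - i(2,-1) = (1 - 2i, -1 + i).
A real fundamental pair from Re and Im of e^((4+4i)t)v: X_1 = e^(4t)(cos(4t)·(1,-1) + sin(4t)·(2,-1)), X_2 = e^(4t)(sin(4t)·(1,-1) - cos(4t)·(2,-1)).
General solution: C_1X_1 + C_2X_2.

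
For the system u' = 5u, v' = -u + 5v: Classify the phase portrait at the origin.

A = [[5,0],[-1,5]]; det(A-λI) = λ^2 - 10λ + 25.
repeated λ = 5 with a single eigenvector.

unstable improper node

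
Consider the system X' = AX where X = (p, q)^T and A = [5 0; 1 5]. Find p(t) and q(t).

p(t) = c_2e^(5t), q(t) = c_1e^(5t) + c_2te^(5t) + 3c_2e^(5t)

Coefficient matrix A = [[5, 0], [1, 5]].
Characteristic polynomial det(A - λI) = λ^2 - 10λ + 25 = 0.
Single eigenvalue λ = 5 with algebraic multiplicity 2.
Eigenvector v = (0,1); generalized eigenvector w with (A-λI)w=v is (1,3).
General solution: e^(5t)[c_1·v + c_2·(t·v + w)].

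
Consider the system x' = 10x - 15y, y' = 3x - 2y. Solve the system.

x(t) = -C_1e^(4t)sin(3t) + 2C_1e^(4t)cos(3t) + 2C_2e^(4t)sin(3t) + C_2e^(4t)cos(3t), y(t) = C_1e^(4t)cos(3t) + C_2e^(4t)sin(3t)

Coefficient matrix A = [[10, -15], [3, -2]].
Characteristic polynomial det(A - λI) = λ^2 - 8λ + 25 = 0.
Eigenvalues λ = 4 ± 3i (complex conjugate pair).
For λ=4+3i: an eigenvector is (2,1) - i(-1,0) = (2 + i, 1).
A real fundamental pair from Re and Im of e^((4+3i)t)v: X_1 = e^(4t)(cos(3t)·(2,1) + sin(3t)·(-1,0)), X_2 = e^(4t)(sin(3t)·(2,1) - cos(3t)·(-1,0)).
General solution: C_1X_1 + C_2X_2.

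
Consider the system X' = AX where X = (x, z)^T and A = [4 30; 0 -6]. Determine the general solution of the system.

x(t) = -K_1e^(4t) + 3K_2e^(-6t), z(t) = -K_2e^(-6t)

Coefficient matrix A = [[4, 30], [0, -6]].
Characteristic polynomial det(A - λI) = λ^2 + 2λ - 24 = 0.
Eigenvalues λ = 4, -6.
For λ=4: (A-λI) row 1 is [0, 30], so an eigenvector is (-1, 0).
For λ=-6: (A-λI) row 1 is [10, 30], so an eigenvector is (3, -1).
General solution: K_1e^(4t)(-1,0) + K_2e^(-6t)(3,-1).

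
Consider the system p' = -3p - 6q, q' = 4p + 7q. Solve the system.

Coefficient matrix A = [[-3, -6], [4, 7]].
Characteristic polynomial det(A - λI) = λ^2 - 4λ + 3 = 0.
Eigenvalues λ = 1, 3.
For λ=1: (A-λI) row 1 is [-4, -6], so an eigenvector is (-3, 2).
For λ=3: (A-λI) row 1 is [-6, -6], so an eigenvector is (-1, 1).
General solution: c_1e^(t)(-3,2) + c_2e^(3t)(-1,1).

p(t) = -3c_1e^(t) - c_2e^(3t), q(t) = 2c_1e^(t) + c_2e^(3t)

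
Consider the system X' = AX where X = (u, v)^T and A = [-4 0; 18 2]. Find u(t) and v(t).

Coefficient matrix A = [[-4, 0], [18, 2]].
Characteristic polynomial det(A - λI) = λ^2 + 2λ - 8 = 0.
Eigenvalues λ = 2, -4.
For λ=2: (A-λI) row 1 is [-6, 0], so an eigenvector is (0, -1).
For λ=-4: (A-λI) row 2 is [18, 6], so an eigenvector is (1, -3).
General solution: C_1e^(2t)(0,-1) + C_2e^(-4t)(1,-3).

u(t) = C_2e^(-4t), v(t) = -C_1e^(2t) - 3C_2e^(-4t)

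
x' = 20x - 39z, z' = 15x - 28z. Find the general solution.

x(t) = -3C_1e^(-4t)sin(3t) - 2C_1e^(-4t)cos(3t) - 2C_2e^(-4t)sin(3t) + 3C_2e^(-4t)cos(3t), z(t) = -2C_1e^(-4t)sin(3t) - C_1e^(-4t)cos(3t) - C_2e^(-4t)sin(3t) + 2C_2e^(-4t)cos(3t)

Coefficient matrix A = [[20, -39], [15, -28]].
Characteristic polynomial det(A - λI) = λ^2 + 8λ + 25 = 0.
Eigenvalues λ = -4 ± 3i (complex conjugate pair).
For λ=-4+3i: an eigenvector is (-2,-1) - i(-3,-2) = (-2 + 3i, -1 + 2i).
A real fundamental pair from Re and Im of e^((-4+3i)t)v: X_1 = e^(-4t)(cos(3t)·(-2,-1) + sin(3t)·(-3,-2)), X_2 = e^(-4t)(sin(3t)·(-2,-1) - cos(3t)·(-3,-2)).
General solution: C_1X_1 + C_2X_2.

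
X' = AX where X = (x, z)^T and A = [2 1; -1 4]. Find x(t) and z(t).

Coefficient matrix A = [[2, 1], [-1, 4]].
Characteristic polynomial det(A - λI) = λ^2 - 6λ + 9 = 0.
Single eigenvalue λ = 3 with algebraic multiplicity 2.
Eigenvector v = (1,1); generalized eigenvector w with (A-λI)w=v is (-2,-1).
General solution: e^(3t)[c_1·v + c_2·(t·v + w)].

x(t) = c_1e^(3t) + c_2te^(3t) - 2c_2e^(3t), z(t) = c_1e^(3t) + c_2te^(3t) - c_2e^(3t)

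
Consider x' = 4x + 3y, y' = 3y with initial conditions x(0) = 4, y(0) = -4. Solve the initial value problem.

x(t) = -8e^(4t) + 12e^(3t), y(t) = -4e^(3t)

Coefficient matrix A = [[4, 3], [0, 3]].
Characteristic polynomial det(A - λI) = λ^2 - 7λ + 12 = 0.
Eigenvalues λ = 3, 4.
For λ=3: (A-λI) row 1 is [1, 3], so an eigenvector is (-3, 1).
For λ=4: (A-λI) row 1 is [0, 3], so an eigenvector is (-1, 0).
General solution: C_1e^(3t)(-3,1) + C_2e^(4t)(-1,0).
Applying x(0)=4, y(0)=-4 gives C_1=-4, C_2=8.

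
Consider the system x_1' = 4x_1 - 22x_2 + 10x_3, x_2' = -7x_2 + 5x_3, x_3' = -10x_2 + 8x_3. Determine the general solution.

Coefficient matrix A = [[4, -22, 10], [0, -7, 5], [0, -10, 8]].
det(A - λI) = 0 gives eigenvalues λ = 4, 3, -2.
For λ=4: eigenvector (1,0,0).
For λ=3: eigenvector (2,1,2).
For λ=-2: eigenvector (-2,-1,-1).
General solution: C_1e^(4t)(1,0,0) + C_2e^(3t)(2,1,2) + C_3e^(-2t)(-2,-1,-1).

x_1(t) = C_1e^(4t) + 2C_2e^(3t) - 2C_3e^(-2t), x_2(t) = C_2e^(3t) - C_3e^(-2t), x_3(t) = 2C_2e^(3t) - C_3e^(-2t)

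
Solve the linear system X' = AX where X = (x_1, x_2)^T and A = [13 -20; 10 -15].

Coefficient matrix A = [[13, -20], [10, -15]].
Characteristic polynomial det(A - λI) = λ^2 + 2λ + 5 = 0.
Eigenvalues λ = -1 ± 2i (complex conjugate pair).
For λ=-1+2i: an eigenvector is (-3,-2) - i(-1,-1) = (-3 + i, -2 + i).
A real fundamental pair from Re and Im of e^((-1+2i)t)v: X_1 = e^(-t)(cos(2t)·(-3,-2) + sin(2t)·(-1,-1)), X_2 = e^(-t)(sin(2t)·(-3,-2) - cos(2t)·(-1,-1)).
General solution: c_1X_1 + c_2X_2.

x_1(t) = -c_1e^(-t)sin(2t) - 3c_1e^(-t)cos(2t) - 3c_2e^(-t)sin(2t) + c_2e^(-t)cos(2t), x_2(t) = -c_1e^(-t)sin(2t) - 2c_1e^(-t)cos(2t) - 2c_2e^(-t)sin(2t) + c_2e^(-t)cos(2t)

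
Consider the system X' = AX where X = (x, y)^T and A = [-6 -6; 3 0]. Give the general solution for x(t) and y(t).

x(t) = -K_1e^(-3t)sin(3t) + K_1e^(-3t)cos(3t) + K_2e^(-3t)sin(3t) + K_2e^(-3t)cos(3t), y(t) = K_1e^(-3t)sin(3t) - K_2e^(-3t)cos(3t)

Coefficient matrix A = [[-6, -6], [3, 0]].
Characteristic polynomial det(A - λI) = λ^2 + 6λ + 18 = 0.
Eigenvalues λ = -3 ± 3i (complex conjugate pair).
For λ=-3+3i: an eigenvector is (1,0) - i(-1,1) = (1 + i, 0 - i).
A real fundamental pair from Re and Im of e^((-3+3i)t)v: X_1 = e^(-3t)(cos(3t)·(1,0) + sin(3t)·(-1,1)), X_2 = e^(-3t)(sin(3t)·(1,0) - cos(3t)·(-1,1)).
General solution: K_1X_1 + K_2X_2.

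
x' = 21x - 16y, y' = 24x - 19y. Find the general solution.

Coefficient matrix A = [[21, -16], [24, -19]].
Characteristic polynomial det(A - λI) = λ^2 - 2λ - 15 = 0.
Eigenvalues λ = -3, 5.
For λ=-3: (A-λI) row 1 is [24, -16], so an eigenvector is (-2, -3).
For λ=5: (A-λI) row 1 is [16, -16], so an eigenvector is (1, 1).
General solution: K_1e^(-3t)(-2,-3) + K_2e^(5t)(1,1).

x(t) = -2K_1e^(-3t) + K_2e^(5t), y(t) = -3K_1e^(-3t) + K_2e^(5t)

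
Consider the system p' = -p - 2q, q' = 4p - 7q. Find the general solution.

Coefficient matrix A = [[-1, -2], [4, -7]].
Characteristic polynomial det(A - λI) = λ^2 + 8λ + 15 = 0.
Eigenvalues λ = -5, -3.
For λ=-5: (A-λI) row 1 is [4, -2], so an eigenvector is (-1, -2).
For λ=-3: (A-λI) row 1 is [2, -2], so an eigenvector is (-1, -1).
General solution: C_1e^(-5t)(-1,-2) + C_2e^(-3t)(-1,-1).

p(t) = -C_1e^(-5t) - C_2e^(-3t), q(t) = -2C_1e^(-5t) - C_2e^(-3t)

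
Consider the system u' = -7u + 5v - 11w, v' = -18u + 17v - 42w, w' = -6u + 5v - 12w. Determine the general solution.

u(t) = 2C_1e^(-t) + C_2e^(2t) + C_3e^(-3t), v(t) = 9C_1e^(-t) + 4C_2e^(2t) + 3C_3e^(-3t), w(t) = 3C_1e^(-t) + C_2e^(2t) + C_3e^(-3t)

Coefficient matrix A = [[-7, 5, -11], [-18, 17, -42], [-6, 5, -12]].
det(A - λI) = 0 gives eigenvalues λ = -1, 2, -3.
For λ=-1: eigenvector (2,9,3).
For λ=2: eigenvector (1,4,1).
For λ=-3: eigenvector (1,3,1).
General solution: C_1e^(-t)(2,9,3) + C_2e^(2t)(1,4,1) + C_3e^(-3t)(1,3,1).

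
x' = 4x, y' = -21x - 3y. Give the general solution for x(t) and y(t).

Coefficient matrix A = [[4, 0], [-21, -3]].
Characteristic polynomial det(A - λI) = λ^2 - λ - 12 = 0.
Eigenvalues λ = 4, -3.
For λ=4: (A-λI) row 2 is [-21, -7], so an eigenvector is (1, -3).
For λ=-3: (A-λI) row 1 is [7, 0], so an eigenvector is (0, -1).
General solution: K_1e^(4t)(1,-3) + K_2e^(-3t)(0,-1).

x(t) = K_1e^(4t), y(t) = -3K_1e^(4t) - K_2e^(-3t)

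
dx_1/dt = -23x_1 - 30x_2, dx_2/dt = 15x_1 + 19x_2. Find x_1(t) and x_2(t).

Coefficient matrix A = [[-23, -30], [15, 19]].
Characteristic polynomial det(A - λI) = λ^2 + 4λ + 13 = 0.
Eigenvalues λ = -2 ± 3i (complex conjugate pair).
For λ=-2+3i: an eigenvector is (1,-1) - i(3,-2) = (1 - 3i, -1 + 2i).
A real fundamental pair from Re and Im of e^((-2+3i)t)v: X_1 = e^(-2t)(cos(3t)·(1,-1) + sin(3t)·(3,-2)), X_2 = e^(-2t)(sin(3t)·(1,-1) - cos(3t)·(3,-2)).
General solution: C_1X_1 + C_2X_2.

x_1(t) = 3C_1e^(-2t)sin(3t) + C_1e^(-2t)cos(3t) + C_2e^(-2t)sin(3t) - 3C_2e^(-2t)cos(3t), x_2(t) = -2C_1e^(-2t)sin(3t) - C_1e^(-2t)cos(3t) - C_2e^(-2t)sin(3t) + 2C_2e^(-2t)cos(3t)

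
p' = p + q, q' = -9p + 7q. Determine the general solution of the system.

Coefficient matrix A = [[1, 1], [-9, 7]].
Characteristic polynomial det(A - λI) = λ^2 - 8λ + 16 = 0.
Single eigenvalue λ = 4 with algebraic multiplicity 2.
Eigenvector v = (-1,-3); generalized eigenvector w with (A-λI)w=v is (1,2).
General solution: e^(4t)[c_1·v + c_2·(t·v + w)].

p(t) = -c_1e^(4t) - c_2te^(4t) + c_2e^(4t), q(t) = -3c_1e^(4t) - 3c_2te^(4t) + 2c_2e^(4t)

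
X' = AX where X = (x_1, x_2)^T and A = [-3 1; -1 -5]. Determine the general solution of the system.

x_1(t) = C_1e^(-4t) + C_2te^(-4t) - 2C_2e^(-4t), x_2(t) = -C_1e^(-4t) - C_2te^(-4t) + 3C_2e^(-4t)

Coefficient matrix A = [[-3, 1], [-1, -5]].
Characteristic polynomial det(A - λI) = λ^2 + 8λ + 16 = 0.
Single eigenvalue λ = -4 with algebraic multiplicity 2.
Eigenvector v = (1,-1); generalized eigenvector w with (A-λI)w=v is (-2,3).
General solution: e^(-4t)[C_1·v + C_2·(t·v + w)].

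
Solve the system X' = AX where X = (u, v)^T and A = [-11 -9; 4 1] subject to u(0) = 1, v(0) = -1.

u(t) = 3te^(-5t) + e^(-5t), v(t) = -2te^(-5t) - e^(-5t)

Coefficient matrix A = [[-11, -9], [4, 1]].
Characteristic polynomial det(A - λI) = λ^2 + 10λ + 25 = 0.
Single eigenvalue λ = -5 with algebraic multiplicity 2.
Eigenvector v = (3,-2); generalized eigenvector w with (A-λI)w=v is (-2,1).
General solution: e^(-5t)[K_1·v + K_2·(t·v + w)].
Applying u(0)=1, v(0)=-1 gives K_1=1, K_2=1.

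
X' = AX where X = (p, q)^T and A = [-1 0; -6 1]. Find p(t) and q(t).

Coefficient matrix A = [[-1, 0], [-6, 1]].
Characteristic polynomial det(A - λI) = λ^2 - 1 = 0.
Eigenvalues λ = 1, -1.
For λ=1: (A-λI) row 1 is [-2, 0], so an eigenvector is (0, 1).
For λ=-1: (A-λI) row 2 is [-6, 2], so an eigenvector is (-1, -3).
General solution: K_1e^(t)(0,1) + K_2e^(-t)(-1,-3).

p(t) = -K_2e^(-t), q(t) = K_1e^(t) - 3K_2e^(-t)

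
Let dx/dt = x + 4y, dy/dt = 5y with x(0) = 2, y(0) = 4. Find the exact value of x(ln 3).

A = [[1,4],[0,5]]; eigenvalues λ = 5, 1.
Eigenvectors: (1,1) for λ=5, (-1,0) for λ=1.
From the initial condition, c_1 = 4, c_2 = 2.
x(ln 3) = (4)(3^5)(1) + (2)(3^1)(-1) = 966.

966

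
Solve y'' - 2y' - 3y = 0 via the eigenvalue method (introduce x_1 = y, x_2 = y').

y(t) = K_1e^(3t) + K_2e^(-t)

Let x_1 = y, x_2 = y'. Then x_1' = x_2 and x_2' = 3x_1 + 2x_2.
A = [[0,1],[3,2]]; det(A-λI) = λ^2 - 2λ - 3.
Eigenvalues λ = 3, -1 with eigenvectors (1,3), (1,-1).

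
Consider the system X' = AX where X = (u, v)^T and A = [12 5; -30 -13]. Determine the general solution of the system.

Coefficient matrix A = [[12, 5], [-30, -13]].
Characteristic polynomial det(A - λI) = λ^2 + λ - 6 = 0.
Eigenvalues λ = -3, 2.
For λ=-3: (A-λI) row 1 is [15, 5], so an eigenvector is (1, -3).
For λ=2: (A-λI) row 1 is [10, 5], so an eigenvector is (1, -2).
General solution: K_1e^(-3t)(1,-3) + K_2e^(2t)(1,-2).

u(t) = K_1e^(-3t) + K_2e^(2t), v(t) = -3K_1e^(-3t) - 2K_2e^(2t)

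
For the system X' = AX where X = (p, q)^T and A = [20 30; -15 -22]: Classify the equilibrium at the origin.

A = [[20,30],[-15,-22]]; det(A-λI) = λ^2 + 2λ + 10.
λ = -1 ± 3i: negative real part.

stable spiral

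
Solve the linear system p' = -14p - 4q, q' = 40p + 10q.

p(t) = -c_1e^(-2t)cos(4t) - c_2e^(-2t)sin(4t), q(t) = -c_1e^(-2t)sin(4t) + 3c_1e^(-2t)cos(4t) + 3c_2e^(-2t)sin(4t) + c_2e^(-2t)cos(4t)

Coefficient matrix A = [[-14, -4], [40, 10]].
Characteristic polynomial det(A - λI) = λ^2 + 4λ + 20 = 0.
Eigenvalues λ = -2 ± 4i (complex conjugate pair).
For λ=-2+4i: an eigenvector is (-1,3) - i(0,-1) = (-1, 3 + i).
A real fundamental pair from Re and Im of e^((-2+4i)t)v: X_1 = e^(-2t)(cos(4t)·(-1,3) + sin(4t)·(0,-1)), X_2 = e^(-2t)(sin(4t)·(-1,3) - cos(4t)·(0,-1)).
General solution: c_1X_1 + c_2X_2.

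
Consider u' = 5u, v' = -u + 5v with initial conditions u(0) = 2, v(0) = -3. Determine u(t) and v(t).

u(t) = 2e^(5t), v(t) = -2te^(5t) - 3e^(5t)

Coefficient matrix A = [[5, 0], [-1, 5]].
Characteristic polynomial det(A - λI) = λ^2 - 10λ + 25 = 0.
Single eigenvalue λ = 5 with algebraic multiplicity 2.
Eigenvector v = (0,-1); generalized eigenvector w with (A-λI)w=v is (1,2).
General solution: e^(5t)[c_1·v + c_2·(t·v + w)].
Applying u(0)=2, v(0)=-3 gives c_1=7, c_2=2.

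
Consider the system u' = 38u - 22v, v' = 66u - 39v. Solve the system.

u(t) = 2K_1e^(5t) - K_2e^(-6t), v(t) = 3K_1e^(5t) - 2K_2e^(-6t)

Coefficient matrix A = [[38, -22], [66, -39]].
Characteristic polynomial det(A - λI) = λ^2 + λ - 30 = 0.
Eigenvalues λ = 5, -6.
For λ=5: (A-λI) row 1 is [33, -22], so an eigenvector is (2, 3).
For λ=-6: (A-λI) row 1 is [44, -22], so an eigenvector is (-1, -2).
General solution: K_1e^(5t)(2,3) + K_2e^(-6t)(-1,-2).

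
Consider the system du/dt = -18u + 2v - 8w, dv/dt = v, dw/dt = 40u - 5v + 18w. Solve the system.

Coefficient matrix A = [[-18, 2, -8], [0, 1, 0], [40, -5, 18]].
det(A - λI) = 0 gives eigenvalues λ = -2, 1, 2.
For λ=-2: eigenvector (1,0,-2).
For λ=1: eigenvector (-2,1,5).
For λ=2: eigenvector (-2,0,5).
General solution: c_1e^(-2t)(1,0,-2) + c_2e^(t)(-2,1,5) + c_3e^(2t)(-2,0,5).

u(t) = c_1e^(-2t) - 2c_2e^(t) - 2c_3e^(2t), v(t) = c_2e^(t), w(t) = -2c_1e^(-2t) + 5c_2e^(t) + 5c_3e^(2t)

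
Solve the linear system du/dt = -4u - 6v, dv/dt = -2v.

Coefficient matrix A = [[-4, -6], [0, -2]].
Characteristic polynomial det(A - λI) = λ^2 + 6λ + 8 = 0.
Eigenvalues λ = -4, -2.
For λ=-4: (A-λI) row 1 is [0, -6], so an eigenvector is (1, 0).
For λ=-2: (A-λI) row 1 is [-2, -6], so an eigenvector is (-3, 1).
General solution: c_1e^(-4t)(1,0) + c_2e^(-2t)(-3,1).

u(t) = c_1e^(-4t) - 3c_2e^(-2t), v(t) = c_2e^(-2t)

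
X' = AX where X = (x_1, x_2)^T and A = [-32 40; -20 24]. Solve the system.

x_1(t) = -K_1e^(-4t)sin(4t) + 3K_1e^(-4t)cos(4t) + 3K_2e^(-4t)sin(4t) + K_2e^(-4t)cos(4t), x_2(t) = -K_1e^(-4t)sin(4t) + 2K_1e^(-4t)cos(4t) + 2K_2e^(-4t)sin(4t) + K_2e^(-4t)cos(4t)

Coefficient matrix A = [[-32, 40], [-20, 24]].
Characteristic polynomial det(A - λI) = λ^2 + 8λ + 32 = 0.
Eigenvalues λ = -4 ± 4i (complex conjugate pair).
For λ=-4+4i: an eigenvector is (3,2) - i(-1,-1) = (3 + i, 2 + i).
A real fundamental pair from Re and Im of e^((-4+4i)t)v: X_1 = e^(-4t)(cos(4t)·(3,2) + sin(4t)·(-1,-1)), X_2 = e^(-4t)(sin(4t)·(3,2) - cos(4t)·(-1,-1)).
General solution: K_1X_1 + K_2X_2.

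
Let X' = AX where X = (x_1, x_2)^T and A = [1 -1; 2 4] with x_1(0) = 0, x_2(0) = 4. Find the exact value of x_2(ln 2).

A = [[1,-1],[2,4]]; eigenvalues λ = 2, 3.
Eigenvectors: (1,-1) for λ=2, (1,-2) for λ=3.
From the initial condition, c_1 = 4, c_2 = -4.
x_2(ln 2) = (4)(2^2)(-1) + (-4)(2^3)(-2) = 48.

48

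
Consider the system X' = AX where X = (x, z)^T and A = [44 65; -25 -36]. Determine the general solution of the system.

x(t) = -2C_1e^(4t)sin(5t) + 3C_1e^(4t)cos(5t) + 3C_2e^(4t)sin(5t) + 2C_2e^(4t)cos(5t), z(t) = C_1e^(4t)sin(5t) - 2C_1e^(4t)cos(5t) - 2C_2e^(4t)sin(5t) - C_2e^(4t)cos(5t)

Coefficient matrix A = [[44, 65], [-25, -36]].
Characteristic polynomial det(A - λI) = λ^2 - 8λ + 41 = 0.
Eigenvalues λ = 4 ± 5i (complex conjugate pair).
For λ=4+5i: an eigenvector is (3,-2) - i(-2,1) = (3 + 2i, -2 - i).
A real fundamental pair from Re and Im of e^((4+5i)t)v: X_1 = e^(4t)(cos(5t)·(3,-2) + sin(5t)·(-2,1)), X_2 = e^(4t)(sin(5t)·(3,-2) - cos(5t)·(-2,1)).
General solution: C_1X_1 + C_2X_2.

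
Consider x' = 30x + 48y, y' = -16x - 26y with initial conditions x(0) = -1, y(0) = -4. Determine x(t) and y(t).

Coefficient matrix A = [[30, 48], [-16, -26]].
Characteristic polynomial det(A - λI) = λ^2 - 4λ - 12 = 0.
Eigenvalues λ = -2, 6.
For λ=-2: (A-λI) row 1 is [32, 48], so an eigenvector is (-3, 2).
For λ=6: (A-λI) row 1 is [24, 48], so an eigenvector is (-2, 1).
General solution: C_1e^(-2t)(-3,2) + C_2e^(6t)(-2,1).
Applying x(0)=-1, y(0)=-4 gives C_1=-9, C_2=14.

x(t) = -28e^(6t) + 27e^(-2t), y(t) = 14e^(6t) - 18e^(-2t)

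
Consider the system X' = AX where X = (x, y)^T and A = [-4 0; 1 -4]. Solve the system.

Coefficient matrix A = [[-4, 0], [1, -4]].
Characteristic polynomial det(A - λI) = λ^2 + 8λ + 16 = 0.
Single eigenvalue λ = -4 with algebraic multiplicity 2.
Eigenvector v = (0,-1); generalized eigenvector w with (A-λI)w=v is (-1,2).
General solution: e^(-4t)[c_1·v + c_2·(t·v + w)].

x(t) = -c_2e^(-4t), y(t) = -c_1e^(-4t) - c_2te^(-4t) + 2c_2e^(-4t)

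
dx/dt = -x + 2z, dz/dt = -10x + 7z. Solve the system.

x(t) = -K_1e^(3t)cos(2t) - K_2e^(3t)sin(2t), z(t) = K_1e^(3t)sin(2t) - 2K_1e^(3t)cos(2t) - 2K_2e^(3t)sin(2t) - K_2e^(3t)cos(2t)

Coefficient matrix A = [[-1, 2], [-10, 7]].
Characteristic polynomial det(A - λI) = λ^2 - 6λ + 13 = 0.
Eigenvalues λ = 3 ± 2i (complex conjugate pair).
For λ=3+2i: an eigenvector is (-1,-2) - i(0,1) = (-1, -2 - i).
A real fundamental pair from Re and Im of e^((3+2i)t)v: X_1 = e^(3t)(cos(2t)·(-1,-2) + sin(2t)·(0,1)), X_2 = e^(3t)(sin(2t)·(-1,-2) - cos(2t)·(0,1)).
General solution: K_1X_1 + K_2X_2.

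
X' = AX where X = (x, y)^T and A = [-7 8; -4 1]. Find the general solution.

Coefficient matrix A = [[-7, 8], [-4, 1]].
Characteristic polynomial det(A - λI) = λ^2 + 6λ + 25 = 0.
Eigenvalues λ = -3 ± 4i (complex conjugate pair).
For λ=-3+4i: an eigenvector is (1,0) - i(-1,-1) = (1 + i, 0 + i).
A real fundamental pair from Re and Im of e^((-3+4i)t)v: X_1 = e^(-3t)(cos(4t)·(1,0) + sin(4t)·(-1,-1)), X_2 = e^(-3t)(sin(4t)·(1,0) - cos(4t)·(-1,-1)).
General solution: C_1X_1 + C_2X_2.

x(t) = -C_1e^(-3t)sin(4t) + C_1e^(-3t)cos(4t) + C_2e^(-3t)sin(4t) + C_2e^(-3t)cos(4t), y(t) = -C_1e^(-3t)sin(4t) + C_2e^(-3t)cos(4t)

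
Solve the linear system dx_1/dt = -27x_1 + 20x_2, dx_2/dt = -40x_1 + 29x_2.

Coefficient matrix A = [[-27, 20], [-40, 29]].
Characteristic polynomial det(A - λI) = λ^2 - 2λ + 17 = 0.
Eigenvalues λ = 1 ± 4i (complex conjugate pair).
For λ=1+4i: an eigenvector is (1,1) - i(-2,-3) = (1 + 2i, 1 + 3i).
A real fundamental pair from Re and Im of e^((1+4i)t)v: X_1 = e^(t)(cos(4t)·(1,1) + sin(4t)·(-2,-3)), X_2 = e^(t)(sin(4t)·(1,1) - cos(4t)·(-2,-3)).
General solution: K_1X_1 + K_2X_2.

x_1(t) = -2K_1e^(t)sin(4t) + K_1e^(t)cos(4t) + K_2e^(t)sin(4t) + 2K_2e^(t)cos(4t), x_2(t) = -3K_1e^(t)sin(4t) + K_1e^(t)cos(4t) + K_2e^(t)sin(4t) + 3K_2e^(t)cos(4t)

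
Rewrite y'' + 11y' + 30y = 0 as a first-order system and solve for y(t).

Let x_1 = y, x_2 = y'. Then x_1' = x_2 and x_2' = -30x_1 - 11x_2.
A = [[0,1],[-30,-11]]; det(A-λI) = λ^2 + 11λ + 30.
Eigenvalues λ = -6, -5 with eigenvectors (1,-6), (1,-5).

y(t) = C_1e^(-6t) + C_2e^(-5t)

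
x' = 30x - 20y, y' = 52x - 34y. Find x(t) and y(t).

x(t) = -c_1e^(-2t)sin(4t) - 2c_1e^(-2t)cos(4t) - 2c_2e^(-2t)sin(4t) + c_2e^(-2t)cos(4t), y(t) = -2c_1e^(-2t)sin(4t) - 3c_1e^(-2t)cos(4t) - 3c_2e^(-2t)sin(4t) + 2c_2e^(-2t)cos(4t)

Coefficient matrix A = [[30, -20], [52, -34]].
Characteristic polynomial det(A - λI) = λ^2 + 4λ + 20 = 0.
Eigenvalues λ = -2 ± 4i (complex conjugate pair).
For λ=-2+4i: an eigenvector is (-2,-3) - i(-1,-2) = (-2 + i, -3 + 2i).
A real fundamental pair from Re and Im of e^((-2+4i)t)v: X_1 = e^(-2t)(cos(4t)·(-2,-3) + sin(4t)·(-1,-2)), X_2 = e^(-2t)(sin(4t)·(-2,-3) - cos(4t)·(-1,-2)).
General solution: c_1X_1 + c_2X_2.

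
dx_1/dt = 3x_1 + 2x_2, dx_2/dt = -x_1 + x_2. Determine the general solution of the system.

Coefficient matrix A = [[3, 2], [-1, 1]].
Characteristic polynomial det(A - λI) = λ^2 - 4λ + 5 = 0.
Eigenvalues λ = 2 ± i (complex conjugate pair).
For λ=2+i: an eigenvector is (-1,0) - i(-1,1) = (-1 + i, 0 - i).
A real fundamental pair from Re and Im of e^((2+i)t)v: X_1 = e^(2t)(cos(t)·(-1,0) + sin(t)·(-1,1)), X_2 = e^(2t)(sin(t)·(-1,0) - cos(t)·(-1,1)).
General solution: C_1X_1 + C_2X_2.

x_1(t) = -C_1e^(2t)sin(t) - C_1e^(2t)cos(t) - C_2e^(2t)sin(t) + C_2e^(2t)cos(t), x_2(t) = C_1e^(2t)sin(t) - C_2e^(2t)cos(t)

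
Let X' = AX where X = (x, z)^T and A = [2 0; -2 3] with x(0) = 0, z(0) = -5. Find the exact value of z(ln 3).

-135

A = [[2,0],[-2,3]]; eigenvalues λ = 3, 2.
Eigenvectors: (0,-1) for λ=3, (1,2) for λ=2.
From the initial condition, c_1 = 5, c_2 = 0.
z(ln 3) = (5)(3^3)(-1) + (0)(3^2)(2) = -135.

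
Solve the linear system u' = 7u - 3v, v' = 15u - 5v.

Coefficient matrix A = [[7, -3], [15, -5]].
Characteristic polynomial det(A - λI) = λ^2 - 2λ + 10 = 0.
Eigenvalues λ = 1 ± 3i (complex conjugate pair).
For λ=1+3i: an eigenvector is (1,2) - i(0,1) = (1, 2 - i).
A real fundamental pair from Re and Im of e^((1+3i)t)v: X_1 = e^(t)(cos(3t)·(1,2) + sin(3t)·(0,1)), X_2 = e^(t)(sin(3t)·(1,2) - cos(3t)·(0,1)).
General solution: C_1X_1 + C_2X_2.

u(t) = C_1e^(t)cos(3t) + C_2e^(t)sin(3t), v(t) = C_1e^(t)sin(3t) + 2C_1e^(t)cos(3t) + 2C_2e^(t)sin(3t) - C_2e^(t)cos(3t)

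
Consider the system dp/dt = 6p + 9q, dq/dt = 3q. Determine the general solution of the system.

Coefficient matrix A = [[6, 9], [0, 3]].
Characteristic polynomial det(A - λI) = λ^2 - 9λ + 18 = 0.
Eigenvalues λ = 3, 6.
For λ=3: (A-λI) row 1 is [3, 9], so an eigenvector is (-3, 1).
For λ=6: (A-λI) row 1 is [0, 9], so an eigenvector is (-1, 0).
General solution: C_1e^(3t)(-3,1) + C_2e^(6t)(-1,0).

p(t) = -3C_1e^(3t) - C_2e^(6t), q(t) = C_1e^(3t)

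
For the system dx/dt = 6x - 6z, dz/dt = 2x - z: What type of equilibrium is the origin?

unstable node

A = [[6,-6],[2,-1]]; det(A-λI) = λ^2 - 5λ + 6.
λ = 3, 2: both positive.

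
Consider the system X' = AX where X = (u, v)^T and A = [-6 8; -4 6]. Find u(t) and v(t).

u(t) = 2c_1e^(-2t) + c_2e^(2t), v(t) = c_1e^(-2t) + c_2e^(2t)

Coefficient matrix A = [[-6, 8], [-4, 6]].
Characteristic polynomial det(A - λI) = λ^2 - 4 = 0.
Eigenvalues λ = -2, 2.
For λ=-2: (A-λI) row 1 is [-4, 8], so an eigenvector is (2, 1).
For λ=2: (A-λI) row 1 is [-8, 8], so an eigenvector is (1, 1).
General solution: c_1e^(-2t)(2,1) + c_2e^(2t)(1,1).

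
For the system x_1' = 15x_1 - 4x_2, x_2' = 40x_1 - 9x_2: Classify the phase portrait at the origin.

A = [[15,-4],[40,-9]]; det(A-λI) = λ^2 - 6λ + 25.
λ = 3 ± 4i: positive real part.

unstable spiral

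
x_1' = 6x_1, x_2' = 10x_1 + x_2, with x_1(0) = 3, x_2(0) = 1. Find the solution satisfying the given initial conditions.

Coefficient matrix A = [[6, 0], [10, 1]].
Characteristic polynomial det(A - λI) = λ^2 - 7λ + 6 = 0.
Eigenvalues λ = 1, 6.
For λ=1: (A-λI) row 1 is [5, 0], so an eigenvector is (0, -1).
For λ=6: (A-λI) row 2 is [10, -5], so an eigenvector is (-1, -2).
General solution: c_1e^(t)(0,-1) + c_2e^(6t)(-1,-2).
Applying x_1(0)=3, x_2(0)=1 gives c_1=5, c_2=-3.

x_1(t) = 3e^(6t), x_2(t) = 6e^(6t) - 5e^(t)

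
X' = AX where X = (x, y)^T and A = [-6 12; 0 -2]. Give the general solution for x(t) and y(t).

x(t) = -3K_1e^(-2t) + K_2e^(-6t), y(t) = -K_1e^(-2t)

Coefficient matrix A = [[-6, 12], [0, -2]].
Characteristic polynomial det(A - λI) = λ^2 + 8λ + 12 = 0.
Eigenvalues λ = -2, -6.
For λ=-2: (A-λI) row 1 is [-4, 12], so an eigenvector is (-3, -1).
For λ=-6: (A-λI) row 1 is [0, 12], so an eigenvector is (1, 0).
General solution: K_1e^(-2t)(-3,-1) + K_2e^(-6t)(1,0).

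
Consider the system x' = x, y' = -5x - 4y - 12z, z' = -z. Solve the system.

x(t) = K_1e^(t), y(t) = -K_1e^(t) + K_2e^(-4t) - 4K_3e^(-t), z(t) = K_3e^(-t)

Coefficient matrix A = [[1, 0, 0], [-5, -4, -12], [0, 0, -1]].
det(A - λI) = 0 gives eigenvalues λ = 1, -4, -1.
For λ=1: eigenvector (1,-1,0).
For λ=-4: eigenvector (0,1,0).
For λ=-1: eigenvector (0,-4,1).
General solution: K_1e^(t)(1,-1,0) + K_2e^(-4t)(0,1,0) + K_3e^(-t)(0,-4,1).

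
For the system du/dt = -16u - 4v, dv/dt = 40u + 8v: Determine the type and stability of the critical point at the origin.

A = [[-16,-4],[40,8]]; det(A-λI) = λ^2 + 8λ + 32.
λ = -4 ± 4i: negative real part.

stable spiral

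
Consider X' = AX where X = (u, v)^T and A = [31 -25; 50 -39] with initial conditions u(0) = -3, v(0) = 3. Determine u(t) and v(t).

u(t) = -36e^(-4t)sin(5t) - 3e^(-4t)cos(5t), v(t) = -51e^(-4t)sin(5t) + 3e^(-4t)cos(5t)

Coefficient matrix A = [[31, -25], [50, -39]].
Characteristic polynomial det(A - λI) = λ^2 + 8λ + 41 = 0.
Eigenvalues λ = -4 ± 5i (complex conjugate pair).
For λ=-4+5i: an eigenvector is (2,3) - i(-1,-1) = (2 + i, 3 + i).
A real fundamental pair from Re and Im of e^((-4+5i)t)v: X_1 = e^(-4t)(cos(5t)·(2,3) + sin(5t)·(-1,-1)), X_2 = e^(-4t)(sin(5t)·(2,3) - cos(5t)·(-1,-1)).
General solution: C_1X_1 + C_2X_2.
Applying u(0)=-3, v(0)=3 gives C_1=6, C_2=-15.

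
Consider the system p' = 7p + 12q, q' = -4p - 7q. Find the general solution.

p(t) = -2c_1e^(t) + 3c_2e^(-t), q(t) = c_1e^(t) - 2c_2e^(-t)

Coefficient matrix A = [[7, 12], [-4, -7]].
Characteristic polynomial det(A - λI) = λ^2 - 1 = 0.
Eigenvalues λ = 1, -1.
For λ=1: (A-λI) row 1 is [6, 12], so an eigenvector is (-2, 1).
For λ=-1: (A-λI) row 1 is [8, 12], so an eigenvector is (3, -2).
General solution: c_1e^(t)(-2,1) + c_2e^(-t)(3,-2).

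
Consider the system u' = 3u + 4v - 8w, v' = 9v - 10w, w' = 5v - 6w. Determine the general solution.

u(t) = C_1e^(3t) - C_2e^(-t), v(t) = -C_2e^(-t) + 2C_3e^(4t), w(t) = -C_2e^(-t) + C_3e^(4t)

Coefficient matrix A = [[3, 4, -8], [0, 9, -10], [0, 5, -6]].
det(A - λI) = 0 gives eigenvalues λ = 3, -1, 4.
For λ=3: eigenvector (1,0,0).
For λ=-1: eigenvector (-1,-1,-1).
For λ=4: eigenvector (0,2,1).
General solution: C_1e^(3t)(1,0,0) + C_2e^(-t)(-1,-1,-1) + C_3e^(4t)(0,2,1).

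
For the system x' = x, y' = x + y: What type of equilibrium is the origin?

unstable improper node

A = [[1,0],[1,1]]; det(A-λI) = λ^2 - 2λ + 1.
repeated λ = 1 with a single eigenvector.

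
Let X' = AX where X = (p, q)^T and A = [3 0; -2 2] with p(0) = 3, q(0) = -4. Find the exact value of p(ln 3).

81

A = [[3,0],[-2,2]]; eigenvalues λ = 3, 2.
Eigenvectors: (-1,2) for λ=3, (0,1) for λ=2.
From the initial condition, c_1 = -3, c_2 = 2.
p(ln 3) = (-3)(3^3)(-1) + (2)(3^2)(0) = 81.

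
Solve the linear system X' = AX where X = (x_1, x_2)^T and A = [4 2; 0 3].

Coefficient matrix A = [[4, 2], [0, 3]].
Characteristic polynomial det(A - λI) = λ^2 - 7λ + 12 = 0.
Eigenvalues λ = 3, 4.
For λ=3: (A-λI) row 1 is [1, 2], so an eigenvector is (-2, 1).
For λ=4: (A-λI) row 1 is [0, 2], so an eigenvector is (-1, 0).
General solution: K_1e^(3t)(-2,1) + K_2e^(4t)(-1,0).

x_1(t) = -2K_1e^(3t) - K_2e^(4t), x_2(t) = K_1e^(3t)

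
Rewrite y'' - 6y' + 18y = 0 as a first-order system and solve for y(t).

Let x_1 = y, x_2 = y'. Then x_1' = x_2 and x_2' = -18x_1 + 6x_2.
A = [[0,1],[-18,6]]; det(A-λI) = λ^2 - 6λ + 18.
Eigenvalues λ = 3 ± 3i.

y(t) = K_1e^(3t)cos(3t) + K_2e^(3t)sin(3t)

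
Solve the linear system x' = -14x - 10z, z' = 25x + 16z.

x(t) = c_1e^(t)sin(5t) - c_1e^(t)cos(5t) - c_2e^(t)sin(5t) - c_2e^(t)cos(5t), z(t) = -2c_1e^(t)sin(5t) + c_1e^(t)cos(5t) + c_2e^(t)sin(5t) + 2c_2e^(t)cos(5t)

Coefficient matrix A = [[-14, -10], [25, 16]].
Characteristic polynomial det(A - λI) = λ^2 - 2λ + 26 = 0.
Eigenvalues λ = 1 ± 5i (complex conjugate pair).
For λ=1+5i: an eigenvector is (-1,1) - i(1,-2) = (-1 - i, 1 + 2i).
A real fundamental pair from Re and Im of e^((1+5i)t)v: X_1 = e^(t)(cos(5t)·(-1,1) + sin(5t)·(1,-2)), X_2 = e^(t)(sin(5t)·(-1,1) - cos(5t)·(1,-2)).
General solution: c_1X_1 + c_2X_2.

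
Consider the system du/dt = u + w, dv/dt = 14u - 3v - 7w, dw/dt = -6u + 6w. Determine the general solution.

Coefficient matrix A = [[1, 0, 1], [14, -3, -7], [-6, 0, 6]].
det(A - λI) = 0 gives eigenvalues λ = -3, 3, 4.
For λ=-3: eigenvector (0,1,0).
For λ=3: eigenvector (1,0,2).
For λ=4: eigenvector (1,-1,3).
General solution: c_1e^(-3t)(0,1,0) + c_2e^(3t)(1,0,2) + c_3e^(4t)(1,-1,3).

u(t) = c_2e^(3t) + c_3e^(4t), v(t) = c_1e^(-3t) - c_3e^(4t), w(t) = 2c_2e^(3t) + 3c_3e^(4t)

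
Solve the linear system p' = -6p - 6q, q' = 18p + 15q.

Coefficient matrix A = [[-6, -6], [18, 15]].
Characteristic polynomial det(A - λI) = λ^2 - 9λ + 18 = 0.
Eigenvalues λ = 3, 6.
For λ=3: (A-λI) row 1 is [-9, -6], so an eigenvector is (-2, 3).
For λ=6: (A-λI) row 1 is [-12, -6], so an eigenvector is (1, -2).
General solution: K_1e^(3t)(-2,3) + K_2e^(6t)(1,-2).

p(t) = -2K_1e^(3t) + K_2e^(6t), q(t) = 3K_1e^(3t) - 2K_2e^(6t)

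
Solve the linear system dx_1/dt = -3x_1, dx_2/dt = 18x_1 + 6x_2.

Coefficient matrix A = [[-3, 0], [18, 6]].
Characteristic polynomial det(A - λI) = λ^2 - 3λ - 18 = 0.
Eigenvalues λ = 6, -3.
For λ=6: (A-λI) row 1 is [-9, 0], so an eigenvector is (0, 1).
For λ=-3: (A-λI) row 2 is [18, 9], so an eigenvector is (-1, 2).
General solution: C_1e^(6t)(0,1) + C_2e^(-3t)(-1,2).

x_1(t) = -C_2e^(-3t), x_2(t) = C_1e^(6t) + 2C_2e^(-3t)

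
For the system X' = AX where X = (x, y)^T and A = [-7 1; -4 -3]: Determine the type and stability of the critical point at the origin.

A = [[-7,1],[-4,-3]]; det(A-λI) = λ^2 + 10λ + 25.
repeated λ = -5 with a single eigenvector.

stable improper node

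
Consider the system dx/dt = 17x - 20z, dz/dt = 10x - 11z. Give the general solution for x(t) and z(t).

x(t) = -3K_1e^(3t)sin(2t) + K_1e^(3t)cos(2t) + K_2e^(3t)sin(2t) + 3K_2e^(3t)cos(2t), z(t) = -2K_1e^(3t)sin(2t) + K_1e^(3t)cos(2t) + K_2e^(3t)sin(2t) + 2K_2e^(3t)cos(2t)

Coefficient matrix A = [[17, -20], [10, -11]].
Characteristic polynomial det(A - λI) = λ^2 - 6λ + 13 = 0.
Eigenvalues λ = 3 ± 2i (complex conjugate pair).
For λ=3+2i: an eigenvector is (1,1) - i(-3,-2) = (1 + 3i, 1 + 2i).
A real fundamental pair from Re and Im of e^((3+2i)t)v: X_1 = e^(3t)(cos(2t)·(1,1) + sin(2t)·(-3,-2)), X_2 = e^(3t)(sin(2t)·(1,1) - cos(2t)·(-3,-2)).
General solution: K_1X_1 + K_2X_2.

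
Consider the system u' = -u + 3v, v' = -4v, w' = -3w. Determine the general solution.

Coefficient matrix A = [[-1, 3, 0], [0, -4, 0], [0, 0, -3]].
det(A - λI) = 0 gives eigenvalues λ = -1, -4, -3.
For λ=-1: eigenvector (-1,0,0).
For λ=-4: eigenvector (1,-1,0).
For λ=-3: eigenvector (0,0,1).
General solution: c_1e^(-t)(-1,0,0) + c_2e^(-4t)(1,-1,0) + c_3e^(-3t)(0,0,1).

u(t) = -c_1e^(-t) + c_2e^(-4t), v(t) = -c_2e^(-4t), w(t) = c_3e^(-3t)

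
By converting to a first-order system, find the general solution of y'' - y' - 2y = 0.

y(t) = C_1e^(2t) + C_2e^(-t)

Let x_1 = y, x_2 = y'. Then x_1' = x_2 and x_2' = 2x_1 + x_2.
A = [[0,1],[2,1]]; det(A-λI) = λ^2 - λ - 2.
Eigenvalues λ = 2, -1 with eigenvectors (1,2), (1,-1).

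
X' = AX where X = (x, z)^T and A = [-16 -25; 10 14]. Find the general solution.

Coefficient matrix A = [[-16, -25], [10, 14]].
Characteristic polynomial det(A - λI) = λ^2 + 2λ + 26 = 0.
Eigenvalues λ = -1 ± 5i (complex conjugate pair).
For λ=-1+5i: an eigenvector is (2,-1) - i(-1,1) = (2 + i, -1 - i).
A real fundamental pair from Re and Im of e^((-1+5i)t)v: X_1 = e^(-t)(cos(5t)·(2,-1) + sin(5t)·(-1,1)), X_2 = e^(-t)(sin(5t)·(2,-1) - cos(5t)·(-1,1)).
General solution: K_1X_1 + K_2X_2.

x(t) = -K_1e^(-t)sin(5t) + 2K_1e^(-t)cos(5t) + 2K_2e^(-t)sin(5t) + K_2e^(-t)cos(5t), z(t) = K_1e^(-t)sin(5t) - K_1e^(-t)cos(5t) - K_2e^(-t)sin(5t) - K_2e^(-t)cos(5t)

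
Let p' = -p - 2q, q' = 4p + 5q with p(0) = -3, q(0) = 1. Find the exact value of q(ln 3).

-93

A = [[-1,-2],[4,5]]; eigenvalues λ = 1, 3.
Eigenvectors: (-1,1) for λ=1, (-1,2) for λ=3.
From the initial condition, c_1 = 5, c_2 = -2.
q(ln 3) = (5)(3^1)(1) + (-2)(3^3)(2) = -93.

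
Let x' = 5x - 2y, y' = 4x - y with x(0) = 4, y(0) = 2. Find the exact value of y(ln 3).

150

A = [[5,-2],[4,-1]]; eigenvalues λ = 3, 1.
Eigenvectors: (-1,-1) for λ=3, (1,2) for λ=1.
From the initial condition, c_1 = -6, c_2 = -2.
y(ln 3) = (-6)(3^3)(-1) + (-2)(3^1)(2) = 150.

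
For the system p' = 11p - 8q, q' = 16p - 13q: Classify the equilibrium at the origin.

saddle

A = [[11,-8],[16,-13]]; det(A-λI) = λ^2 + 2λ - 15.
λ = -5, 3: opposite signs.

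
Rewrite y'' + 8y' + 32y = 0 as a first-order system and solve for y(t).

y(t) = K_1e^(-4t)cos(4t) + K_2e^(-4t)sin(4t)

Let x_1 = y, x_2 = y'. Then x_1' = x_2 and x_2' = -32x_1 - 8x_2.
A = [[0,1],[-32,-8]]; det(A-λI) = λ^2 + 8λ + 32.
Eigenvalues λ = -4 ± 4i.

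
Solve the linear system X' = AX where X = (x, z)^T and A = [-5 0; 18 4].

x(t) = K_1e^(-5t), z(t) = -2K_1e^(-5t) + K_2e^(4t)

Coefficient matrix A = [[-5, 0], [18, 4]].
Characteristic polynomial det(A - λI) = λ^2 + λ - 20 = 0.
Eigenvalues λ = -5, 4.
For λ=-5: (A-λI) row 2 is [18, 9], so an eigenvector is (1, -2).
For λ=4: (A-λI) row 1 is [-9, 0], so an eigenvector is (0, 1).
General solution: K_1e^(-5t)(1,-2) + K_2e^(4t)(0,1).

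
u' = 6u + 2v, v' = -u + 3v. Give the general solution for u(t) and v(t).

u(t) = K_1e^(4t) - 2K_2e^(5t), v(t) = -K_1e^(4t) + K_2e^(5t)

Coefficient matrix A = [[6, 2], [-1, 3]].
Characteristic polynomial det(A - λI) = λ^2 - 9λ + 20 = 0.
Eigenvalues λ = 4, 5.
For λ=4: (A-λI) row 1 is [2, 2], so an eigenvector is (1, -1).
For λ=5: (A-λI) row 1 is [1, 2], so an eigenvector is (-2, 1).
General solution: K_1e^(4t)(1,-1) + K_2e^(5t)(-2,1).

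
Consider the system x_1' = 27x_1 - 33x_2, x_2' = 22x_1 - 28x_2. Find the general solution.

Coefficient matrix A = [[27, -33], [22, -28]].
Characteristic polynomial det(A - λI) = λ^2 + λ - 30 = 0.
Eigenvalues λ = -6, 5.
For λ=-6: (A-λI) row 1 is [33, -33], so an eigenvector is (1, 1).
For λ=5: (A-λI) row 1 is [22, -33], so an eigenvector is (3, 2).
General solution: c_1e^(-6t)(1,1) + c_2e^(5t)(3,2).

x_1(t) = c_1e^(-6t) + 3c_2e^(5t), x_2(t) = c_1e^(-6t) + 2c_2e^(5t)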